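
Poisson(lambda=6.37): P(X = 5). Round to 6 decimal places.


P = e^(-lam) * lam^k / k!
e^(-6.37) ≈ 0.001712159
lam^k = 6.37^5 ≈ 10488.108263
k! = 5! = 120
P = 0.001712159 * 10488.108263 / 120 ≈ 0.149644

0.149644


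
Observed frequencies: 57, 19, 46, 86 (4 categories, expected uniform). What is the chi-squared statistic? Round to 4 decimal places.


chi2 = sum((O-E)^2/E), E = total/4
total = 208, E = 208/4 = 52
(57 - 52)^2 / 52 = 25 / 52 = 25/52 ≈ 0.480769
(19 - 52)^2 / 52 = 1089 / 52 = 1089/52 ≈ 20.942308
(46 - 52)^2 / 52 = 36 / 52 = 9/13 ≈ 0.692308
(86 - 52)^2 / 52 = 1156 / 52 = 289/13 ≈ 22.230769
chi2 = 1153/26 ≈ 44.346154

44.3462


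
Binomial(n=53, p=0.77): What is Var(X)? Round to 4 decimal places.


Var = n*p*(1-p) = 53 * 0.77 * 0.23 = 9.3863

9.3863


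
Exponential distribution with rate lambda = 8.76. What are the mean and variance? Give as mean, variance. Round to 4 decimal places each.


mean = 1/lam, var = 1/lam^2
mean = 1 / 8.76 = 25/219 ≈ 0.114155
lam^2 = 8.76^2 = 76.7376
var = 1 / 76.7376 ≈ 0.013031

0.1142, 0.0130


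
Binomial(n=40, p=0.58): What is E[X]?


E[X] = n*p = 40 * 0.58 = 23.2

23.2


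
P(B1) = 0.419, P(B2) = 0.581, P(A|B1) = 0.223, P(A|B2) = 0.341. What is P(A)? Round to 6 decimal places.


P(A) = P(A|B1)*P(B1) + P(A|B2)*P(B2)
P(A|B1)*P(B1) = 0.223 * 0.419 = 0.093437
P(A|B2)*P(B2) = 0.341 * 0.581 = 0.198121
P(A) = 0.093437 + 0.198121 = 0.291558

0.291558


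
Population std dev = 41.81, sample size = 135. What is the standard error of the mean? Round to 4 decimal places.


SE = sigma / sqrt(n)
sqrt(135) ≈ 11.618950
SE = 41.81 / 11.618950 ≈ 3.598432

3.5984


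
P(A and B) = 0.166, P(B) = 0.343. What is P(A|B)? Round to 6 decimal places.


P(A|B) = P(A and B) / P(B) = 0.166 / 0.343 = 166/343 ≈ 0.48396501

0.483965


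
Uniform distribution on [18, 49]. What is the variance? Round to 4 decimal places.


Var = (b-a)^2 / 12
(b-a)^2 = (49 - 18)^2 = 961
Var = 961/12 ≈ 80.083333

80.0833


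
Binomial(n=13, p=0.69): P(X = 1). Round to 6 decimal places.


P = C(n,k) * p^k * (1-p)^(n-k)
C(13,1) = 13
p^k = 0.69^1 = 0.69
(1-p)^(n-k) = 0.31^12 ≈ 0.0000007876628
P = 13 * 0.69 * 0.0000007876628 ≈ 0.000007

0.000007


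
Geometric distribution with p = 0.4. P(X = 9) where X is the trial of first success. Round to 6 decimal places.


P = (1-p)^(k-1) * p
(1-p)^(k-1) = 0.6^8 = 0.01679616
P = 0.01679616 * 0.4 = 0.006718464

0.006718


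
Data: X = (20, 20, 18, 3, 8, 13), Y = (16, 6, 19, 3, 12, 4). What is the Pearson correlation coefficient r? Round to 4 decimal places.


r = sum((xi-xbar)(yi-ybar)) / sqrt(sum((xi-xbar)^2) * sum((yi-ybar)^2))
n = 6, xbar = 82/6 = 41/3 ≈ 13.666667, ybar = 60/6 = 10
Sxy = sum((xi-xbar)(yi-ybar)) = 119
Sxx = sum((xi-xbar)^2) = 736/3 ≈ 245.333333
Syy = sum((yi-ybar)^2) = 222
sqrt(Sxx*Syy) ≈ 233.375234
r = Sxy / sqrt(Sxx*Syy) = 119 / 233.375234 ≈ 0.509908

0.5099


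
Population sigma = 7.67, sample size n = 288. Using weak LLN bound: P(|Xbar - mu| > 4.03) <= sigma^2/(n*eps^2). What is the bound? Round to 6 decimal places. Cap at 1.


bound = min(1, sigma^2/(n*eps^2))
sigma^2 = 7.67^2 = 58.8289
n*eps^2 = 288 * 4.03^2 = 288 * 16.2409 = 4677.3792
sigma^2/(n*eps^2) = 58.8289 / 4677.3792 ≈ 0.01257732

0.012577


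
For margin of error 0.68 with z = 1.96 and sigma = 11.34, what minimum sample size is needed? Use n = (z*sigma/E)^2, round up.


z*sigma/E = 1.96 * 11.34 / 0.68 = 27783/850 ≈ 32.685882
(z*sigma/E)^2 ≈ 1068.366905
round up: n = 1069

1069


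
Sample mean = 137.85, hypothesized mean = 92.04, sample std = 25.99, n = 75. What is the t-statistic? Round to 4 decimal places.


t = (xbar - mu0) / (s/sqrt(n))
xbar - mu0 = 137.85 - 92.04 = 45.81
sqrt(75) ≈ 8.66025404
s/sqrt(n) = 25.99 / 8.66025404 ≈ 3.00106670
t = 45.81 / 3.00106670 ≈ 15.264572

15.2646


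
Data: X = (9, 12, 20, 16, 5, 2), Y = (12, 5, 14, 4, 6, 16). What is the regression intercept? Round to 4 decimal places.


a = ybar - b*xbar, where b = sum((xi-xbar)(yi-ybar)) / sum((xi-xbar)^2)
n = 6, xbar = 64/6 = 32/3 ≈ 10.666667, ybar = 57/6 = 9.5
Sxy = sum((xi-xbar)(yi-ybar)) = -34
Sxx = sum((xi-xbar)^2) = 682/3 ≈ 227.333333
b = Sxy / Sxx = -51/341 ≈ -0.149560
a = 9.5 - (-0.149560) * 10.666667 = 7567/682 ≈ 11.095308

11.0953


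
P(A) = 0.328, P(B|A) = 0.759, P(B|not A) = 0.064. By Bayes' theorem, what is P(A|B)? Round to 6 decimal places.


P(A|B) = P(B|A)*P(A) / P(B), P(B) = P(B|A)*P(A) + P(B|not A)*P(not A)
P(B|A)*P(A) = 0.759 * 0.328 = 0.248952
P(B|not A)*P(not A) = 0.064 * 0.672 = 0.043008
P(B) = 0.248952 + 0.043008 = 0.29196
P(A|B) = 0.248952 / 0.29196 ≈ 0.85269215

0.852692


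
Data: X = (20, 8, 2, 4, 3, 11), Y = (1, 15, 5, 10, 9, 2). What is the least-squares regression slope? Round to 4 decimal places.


b = sum((xi-xbar)(yi-ybar)) / sum((xi-xbar)^2)
n = 6, xbar = 48/6 = 8, ybar = 42/6 = 7
Sxy = sum((xi-xbar)(yi-ybar)) = -97
Sxx = sum((xi-xbar)^2) = 230
b = Sxy / Sxx = -97/230 ≈ -0.421739

-0.4217


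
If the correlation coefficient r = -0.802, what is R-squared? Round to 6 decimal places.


R^2 = r^2 = (-0.802)^2 = 0.643204

0.643204


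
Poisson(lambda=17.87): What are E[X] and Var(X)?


E[X] = Var(X) = lambda = 17.87

17.87, 17.87


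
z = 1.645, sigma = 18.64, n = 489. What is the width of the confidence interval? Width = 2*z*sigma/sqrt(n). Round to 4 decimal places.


width = 2*z*sigma/sqrt(n)
2*z*sigma = 2 * 1.645 * 18.64 = 61.3256
sqrt(489) ≈ 22.113344
width = 61.3256 / 22.113344 ≈ 2.773239

2.7732


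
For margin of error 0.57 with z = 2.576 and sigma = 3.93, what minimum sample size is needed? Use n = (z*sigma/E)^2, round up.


z*sigma/E = 2.576 * 3.93 / 0.57 = 42182/2375 ≈ 17.760842
(z*sigma/E)^2 ≈ 315.447512
round up: n = 316

316


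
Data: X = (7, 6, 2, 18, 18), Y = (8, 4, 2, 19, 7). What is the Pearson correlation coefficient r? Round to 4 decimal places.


r = sum((xi-xbar)(yi-ybar)) / sqrt(sum((xi-xbar)^2) * sum((yi-ybar)^2))
n = 5, xbar = 51/5 = 10.2, ybar = 40/5 = 8
Sxy = sum((xi-xbar)(yi-ybar)) = 144
Sxx = sum((xi-xbar)^2) = 216.8
Syy = sum((yi-ybar)^2) = 174
sqrt(Sxx*Syy) ≈ 194.224612
r = Sxy / sqrt(Sxx*Syy) = 144 / 194.224612 ≈ 0.741410

0.7414


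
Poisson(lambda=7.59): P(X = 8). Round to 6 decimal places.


P = e^(-lam) * lam^k / k!
e^(-7.59) ≈ 0.0005054811
lam^k = 7.59^8 ≈ 11013724.460214
k! = 8! = 40320
P = 0.0005054811 * 11013724.460214 / 40320 ≈ 0.138076

0.138076


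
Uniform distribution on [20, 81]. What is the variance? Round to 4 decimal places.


Var = (b-a)^2 / 12
(b-a)^2 = (81 - 20)^2 = 3721
Var = 3721/12 ≈ 310.083333

310.0833


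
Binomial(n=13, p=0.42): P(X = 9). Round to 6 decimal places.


P = C(n,k) * p^k * (1-p)^(n-k)
C(13,9) = 715
p^k = 0.42^9 ≈ 0.0004066714
(1-p)^(n-k) = 0.58^4 ≈ 0.1131650
P = 715 * 0.0004066714 * 0.1131650 ≈ 0.032905

0.032905


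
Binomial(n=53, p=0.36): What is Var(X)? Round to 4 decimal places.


Var = n*p*(1-p) = 53 * 0.36 * 0.64 = 12.2112

12.2112


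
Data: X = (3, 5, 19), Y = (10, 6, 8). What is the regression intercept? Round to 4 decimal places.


a = ybar - b*xbar, where b = sum((xi-xbar)(yi-ybar)) / sum((xi-xbar)^2)
n = 3, xbar = 27/3 = 9, ybar = 24/3 = 8
Sxy = sum((xi-xbar)(yi-ybar)) = -4
Sxx = sum((xi-xbar)^2) = 152
b = Sxy / Sxx = -1/38 ≈ -0.026316
a = 8 - (-0.026316) * 9 = 313/38 ≈ 8.236842

8.2368


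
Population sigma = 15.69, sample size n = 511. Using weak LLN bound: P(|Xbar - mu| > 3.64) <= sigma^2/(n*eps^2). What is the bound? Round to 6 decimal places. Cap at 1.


bound = min(1, sigma^2/(n*eps^2))
sigma^2 = 15.69^2 = 246.1761
n*eps^2 = 511 * 3.64^2 = 511 * 13.2496 = 6770.5456
sigma^2/(n*eps^2) = 246.1761 / 6770.5456 ≈ 0.03635986

0.036360


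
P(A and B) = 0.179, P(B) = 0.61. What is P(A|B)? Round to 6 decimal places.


P(A|B) = P(A and B) / P(B) = 0.179 / 0.61 = 179/610 ≈ 0.29344262

0.293443


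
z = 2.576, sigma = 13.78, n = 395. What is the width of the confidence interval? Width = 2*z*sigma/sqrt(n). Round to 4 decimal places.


width = 2*z*sigma/sqrt(n)
2*z*sigma = 2 * 2.576 * 13.78 = 70.99456
sqrt(395) ≈ 19.874607
width = 70.99456 / 19.874607 ≈ 3.572124

3.5721


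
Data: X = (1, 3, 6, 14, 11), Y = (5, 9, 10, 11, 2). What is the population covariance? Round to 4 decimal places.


Cov = (1/n)*sum((xi-xbar)(yi-ybar))
n = 5, xbar = 35/5 = 7, ybar = 37/5 = 7.4
sum((xi-xbar)(yi-ybar)) = 9
Cov = 9 / 5 = 1.8

1.8000


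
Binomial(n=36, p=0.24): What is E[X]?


E[X] = n*p = 36 * 0.24 = 8.64

8.64


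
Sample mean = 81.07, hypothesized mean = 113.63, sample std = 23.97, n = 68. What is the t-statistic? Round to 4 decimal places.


t = (xbar - mu0) / (s/sqrt(n))
xbar - mu0 = 81.07 - 113.63 = -32.56
sqrt(68) ≈ 8.24621125
s/sqrt(n) = 23.97 / 8.24621125 ≈ 2.90678947
t = -32.56 / 2.90678947 ≈ -11.201362

-11.2014


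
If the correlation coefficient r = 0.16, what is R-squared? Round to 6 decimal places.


R^2 = r^2 = (0.16)^2 = 0.0256

0.025600


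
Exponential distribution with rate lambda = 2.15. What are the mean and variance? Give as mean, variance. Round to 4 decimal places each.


mean = 1/lam, var = 1/lam^2
mean = 1 / 2.15 = 20/43 ≈ 0.465116
lam^2 = 2.15^2 = 4.6225
var = 1 / 4.6225 = 400/1849 ≈ 0.216333

0.4651, 0.2163


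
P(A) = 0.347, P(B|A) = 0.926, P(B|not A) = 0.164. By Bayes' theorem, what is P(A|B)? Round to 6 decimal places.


P(A|B) = P(B|A)*P(A) / P(B), P(B) = P(B|A)*P(A) + P(B|not A)*P(not A)
P(B|A)*P(A) = 0.926 * 0.347 = 0.321322
P(B|not A)*P(not A) = 0.164 * 0.653 = 0.107092
P(B) = 0.321322 + 0.107092 = 0.428414
P(A|B) = 0.321322 / 0.428414 ≈ 0.75002684

0.750027


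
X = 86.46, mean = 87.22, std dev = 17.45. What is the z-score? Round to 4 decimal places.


z = (X - mu) / sigma
X - mu = 86.46 - 87.22 = -0.76
z = -0.76 / 17.45 = -76/1745 ≈ -0.043553

-0.0436


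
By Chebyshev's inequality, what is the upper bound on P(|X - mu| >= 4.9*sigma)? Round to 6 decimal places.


P <= 1/k^2
k^2 = 4.9^2 = 24.01
1/k^2 = 1 / 24.01 = 100/2401 ≈ 0.04164931

0.041649


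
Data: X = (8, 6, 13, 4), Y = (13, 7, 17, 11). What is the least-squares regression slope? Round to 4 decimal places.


b = sum((xi-xbar)(yi-ybar)) / sum((xi-xbar)^2)
n = 4, xbar = 31/4 = 7.75, ybar = 48/4 = 12
Sxy = sum((xi-xbar)(yi-ybar)) = 39
Sxx = sum((xi-xbar)^2) = 44.75
b = Sxy / Sxx = 156/179 ≈ 0.871508

0.8715


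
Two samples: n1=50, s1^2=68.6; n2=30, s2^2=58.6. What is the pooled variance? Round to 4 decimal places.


sp^2 = ((n1-1)*s1^2 + (n2-1)*s2^2)/(n1+n2-2)
(n1-1)*s1^2 = 49 * 68.6 = 3361.4
(n2-1)*s2^2 = 29 * 58.6 = 1699.4
numerator = 3361.4 + 1699.4 = 5060.8
n1+n2-2 = 78
sp^2 = 5060.8 / 78 = 12652/195 ≈ 64.882051

64.8821


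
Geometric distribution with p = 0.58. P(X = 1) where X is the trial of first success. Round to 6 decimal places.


P = (1-p)^(k-1) * p
(1-p)^(k-1) = 0.42^0 = 1
P = 1 * 0.58 = 0.58

0.580000


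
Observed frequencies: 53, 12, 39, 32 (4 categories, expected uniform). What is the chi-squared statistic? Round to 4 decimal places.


chi2 = sum((O-E)^2/E), E = total/4
total = 136, E = 136/4 = 34
(53 - 34)^2 / 34 = 361 / 34 = 361/34 ≈ 10.617647
(12 - 34)^2 / 34 = 484 / 34 = 242/17 ≈ 14.235294
(39 - 34)^2 / 34 = 25 / 34 = 25/34 ≈ 0.735294
(32 - 34)^2 / 34 = 4 / 34 = 2/17 ≈ 0.117647
chi2 = 437/17 ≈ 25.705882

25.7059


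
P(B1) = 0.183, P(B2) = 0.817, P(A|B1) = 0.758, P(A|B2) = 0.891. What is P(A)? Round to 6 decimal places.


P(A) = P(A|B1)*P(B1) + P(A|B2)*P(B2)
P(A|B1)*P(B1) = 0.758 * 0.183 = 0.138714
P(A|B2)*P(B2) = 0.891 * 0.817 = 0.727947
P(A) = 0.138714 + 0.727947 = 0.866661

0.866661


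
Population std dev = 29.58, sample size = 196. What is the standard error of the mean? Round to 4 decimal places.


SE = sigma / sqrt(n)
sqrt(196) = 14
SE = 29.58 / 14 = 1479/700 ≈ 2.112857

2.1129


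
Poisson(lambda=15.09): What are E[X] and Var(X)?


E[X] = Var(X) = lambda = 15.09

15.09, 15.09


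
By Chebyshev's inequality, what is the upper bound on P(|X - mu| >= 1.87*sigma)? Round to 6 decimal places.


P <= 1/k^2
k^2 = 1.87^2 = 3.4969
1/k^2 = 1 / 3.4969 ≈ 0.28596757

0.285968


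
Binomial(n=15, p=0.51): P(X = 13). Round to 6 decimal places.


P = C(n,k) * p^k * (1-p)^(n-k)
C(15,13) = 105
p^k = 0.51^13 ≈ 0.0001579110
(1-p)^(n-k) = 0.49^2 = 0.2401
P = 105 * 0.0001579110 * 0.2401 ≈ 0.003981

0.003981


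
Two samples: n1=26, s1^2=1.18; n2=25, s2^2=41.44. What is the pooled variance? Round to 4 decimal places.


sp^2 = ((n1-1)*s1^2 + (n2-1)*s2^2)/(n1+n2-2)
(n1-1)*s1^2 = 25 * 1.18 = 29.5
(n2-1)*s2^2 = 24 * 41.44 = 994.56
numerator = 29.5 + 994.56 = 1024.06
n1+n2-2 = 49
sp^2 = 1024.06 / 49 = 51203/2450 ≈ 20.899184

20.8992


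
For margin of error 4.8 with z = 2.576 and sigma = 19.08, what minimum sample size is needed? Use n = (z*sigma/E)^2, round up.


z*sigma/E = 2.576 * 19.08 / 4.8 = 10.2396
(z*sigma/E)^2 ≈ 104.849408
round up: n = 105

105


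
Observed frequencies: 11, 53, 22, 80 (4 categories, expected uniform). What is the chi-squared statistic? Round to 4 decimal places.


chi2 = sum((O-E)^2/E), E = total/4
total = 166, E = 166/4 = 41.5
(11 - 41.5)^2 / 41.5 = 930.25 / 41.5 = 3721/166 ≈ 22.415663
(53 - 41.5)^2 / 41.5 = 132.25 / 41.5 = 529/166 ≈ 3.186747
(22 - 41.5)^2 / 41.5 = 380.25 / 41.5 = 1521/166 ≈ 9.162651
(80 - 41.5)^2 / 41.5 = 1482.25 / 41.5 = 5929/166 ≈ 35.716867
chi2 = 5850/83 ≈ 70.481928

70.4819


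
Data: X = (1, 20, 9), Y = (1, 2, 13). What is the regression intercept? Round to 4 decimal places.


a = ybar - b*xbar, where b = sum((xi-xbar)(yi-ybar)) / sum((xi-xbar)^2)
n = 3, xbar = 30/3 = 10, ybar = 16/3 ≈ 5.333333
Sxy = sum((xi-xbar)(yi-ybar)) = -2
Sxx = sum((xi-xbar)^2) = 182
b = Sxy / Sxx = -1/91 ≈ -0.010989
a = 5.333333 - (-0.010989) * 10 = 1486/273 ≈ 5.443223

5.4432


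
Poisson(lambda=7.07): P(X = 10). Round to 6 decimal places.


P = e^(-lam) * lam^k / k!
e^(-7.07) ≈ 0.0008502331
lam^k = 7.07^10 ≈ 312028409.926439
k! = 10! = 3628800
P = 0.0008502331 * 312028409.926439 / 3628800 ≈ 0.073109

0.073109


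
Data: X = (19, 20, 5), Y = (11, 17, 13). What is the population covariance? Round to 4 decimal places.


Cov = (1/n)*sum((xi-xbar)(yi-ybar))
n = 3, xbar = 44/3 ≈ 14.666667, ybar = 41/3 ≈ 13.666667
sum((xi-xbar)(yi-ybar)) = 38/3 ≈ 12.666667
Cov = 12.666667 / 3 = 38/9 ≈ 4.222222

4.2222


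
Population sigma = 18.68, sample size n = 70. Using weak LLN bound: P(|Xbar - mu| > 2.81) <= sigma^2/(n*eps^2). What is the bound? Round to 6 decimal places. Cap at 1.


bound = min(1, sigma^2/(n*eps^2))
sigma^2 = 18.68^2 = 348.9424
n*eps^2 = 70 * 2.81^2 = 70 * 7.8961 = 552.727
sigma^2/(n*eps^2) = 348.9424 / 552.727 ≈ 0.63131057

0.631311


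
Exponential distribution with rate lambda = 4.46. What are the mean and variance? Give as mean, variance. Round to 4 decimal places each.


mean = 1/lam, var = 1/lam^2
mean = 1 / 4.46 = 50/223 ≈ 0.224215
lam^2 = 4.46^2 = 19.8916
var = 1 / 19.8916 ≈ 0.050272

0.2242, 0.0503


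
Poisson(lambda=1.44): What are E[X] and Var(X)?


E[X] = Var(X) = lambda = 1.44

1.44, 1.44


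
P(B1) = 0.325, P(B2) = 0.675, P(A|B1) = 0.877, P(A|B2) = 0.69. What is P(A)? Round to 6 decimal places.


P(A) = P(A|B1)*P(B1) + P(A|B2)*P(B2)
P(A|B1)*P(B1) = 0.877 * 0.325 = 0.285025
P(A|B2)*P(B2) = 0.69 * 0.675 = 0.46575
P(A) = 0.285025 + 0.46575 = 0.750775

0.750775


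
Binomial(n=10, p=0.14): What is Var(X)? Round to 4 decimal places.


Var = n*p*(1-p) = 10 * 0.14 * 0.86 = 1.204

1.2040


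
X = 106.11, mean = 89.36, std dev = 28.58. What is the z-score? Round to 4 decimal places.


z = (X - mu) / sigma
X - mu = 106.11 - 89.36 = 16.75
z = 16.75 / 28.58 = 1675/2858 ≈ 0.586074

0.5861


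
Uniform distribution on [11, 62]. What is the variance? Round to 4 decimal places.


Var = (b-a)^2 / 12
(b-a)^2 = (62 - 11)^2 = 2601
Var = 2601/12 = 216.75

216.7500


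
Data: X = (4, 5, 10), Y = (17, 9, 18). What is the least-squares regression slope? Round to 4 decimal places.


b = sum((xi-xbar)(yi-ybar)) / sum((xi-xbar)^2)
n = 3, xbar = 19/3 ≈ 6.333333, ybar = 44/3 ≈ 14.666667
Sxy = sum((xi-xbar)(yi-ybar)) = 43/3 ≈ 14.333333
Sxx = sum((xi-xbar)^2) = 62/3 ≈ 20.666667
b = Sxy / Sxx = 43/62 ≈ 0.693548

0.6935


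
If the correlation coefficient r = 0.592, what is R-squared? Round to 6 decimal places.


R^2 = r^2 = (0.592)^2 = 0.350464

0.350464


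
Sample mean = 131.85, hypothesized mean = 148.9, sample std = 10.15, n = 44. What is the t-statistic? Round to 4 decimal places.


t = (xbar - mu0) / (s/sqrt(n))
xbar - mu0 = 131.85 - 148.9 = -17.05
sqrt(44) ≈ 6.63324958
s/sqrt(n) = 10.15 / 6.63324958 ≈ 1.53017007
t = -17.05 / 1.53017007 ≈ -11.142552

-11.1426


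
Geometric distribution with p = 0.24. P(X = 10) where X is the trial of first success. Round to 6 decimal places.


P = (1-p)^(k-1) * p
(1-p)^(k-1) = 0.76^9 ≈ 0.08459064
P = 0.08459064 * 0.24 ≈ 0.02030175

0.020302


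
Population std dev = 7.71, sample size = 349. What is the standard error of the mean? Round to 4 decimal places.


SE = sigma / sqrt(n)
sqrt(349) ≈ 18.681542
SE = 7.71 / 18.681542 ≈ 0.412707

0.4127


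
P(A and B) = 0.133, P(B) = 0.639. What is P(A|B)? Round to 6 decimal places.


P(A|B) = P(A and B) / P(B) = 0.133 / 0.639 = 133/639 ≈ 0.20813772

0.208138


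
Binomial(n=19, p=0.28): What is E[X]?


E[X] = n*p = 19 * 0.28 = 5.32

5.32


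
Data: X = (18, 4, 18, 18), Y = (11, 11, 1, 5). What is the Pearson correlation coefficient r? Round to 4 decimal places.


r = sum((xi-xbar)(yi-ybar)) / sqrt(sum((xi-xbar)^2) * sum((yi-ybar)^2))
n = 4, xbar = 58/4 = 14.5, ybar = 28/4 = 7
Sxy = sum((xi-xbar)(yi-ybar)) = -56
Sxx = sum((xi-xbar)^2) = 147
Syy = sum((yi-ybar)^2) = 72
sqrt(Sxx*Syy) ≈ 102.878569
r = Sxy / sqrt(Sxx*Syy) = -56 / 102.878569 ≈ -0.544331

-0.5443


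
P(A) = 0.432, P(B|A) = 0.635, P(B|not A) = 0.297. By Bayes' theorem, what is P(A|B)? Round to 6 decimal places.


P(A|B) = P(B|A)*P(A) / P(B), P(B) = P(B|A)*P(A) + P(B|not A)*P(not A)
P(B|A)*P(A) = 0.635 * 0.432 = 0.27432
P(B|not A)*P(not A) = 0.297 * 0.568 = 0.168696
P(B) = 0.27432 + 0.168696 = 0.443016
P(A|B) = 0.27432 / 0.443016 = 1270/2051 ≈ 0.61921014

0.619210


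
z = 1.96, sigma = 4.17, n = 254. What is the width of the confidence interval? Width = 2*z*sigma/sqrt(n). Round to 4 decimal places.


width = 2*z*sigma/sqrt(n)
2*z*sigma = 2 * 1.96 * 4.17 = 16.3464
sqrt(254) ≈ 15.937377
width = 16.3464 / 15.937377 ≈ 1.025664

1.0257


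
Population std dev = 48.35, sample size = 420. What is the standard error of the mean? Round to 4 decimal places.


SE = sigma / sqrt(n)
sqrt(420) ≈ 20.493902
SE = 48.35 / 20.493902 ≈ 2.359238

2.3592


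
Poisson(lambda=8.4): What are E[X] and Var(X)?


E[X] = Var(X) = lambda = 8.4

8.4, 8.4


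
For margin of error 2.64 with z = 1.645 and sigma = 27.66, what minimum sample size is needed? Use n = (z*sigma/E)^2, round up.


z*sigma/E = 1.645 * 27.66 / 2.64 = 151669/8800 ≈ 17.235114
(z*sigma/E)^2 ≈ 297.049142
round up: n = 298

298


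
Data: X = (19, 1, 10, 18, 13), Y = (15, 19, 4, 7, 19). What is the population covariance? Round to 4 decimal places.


Cov = (1/n)*sum((xi-xbar)(yi-ybar))
n = 5, xbar = 61/5 = 12.2, ybar = 64/5 = 12.8
sum((xi-xbar)(yi-ybar)) = -63.8
Cov = -63.8 / 5 = -12.76

-12.7600


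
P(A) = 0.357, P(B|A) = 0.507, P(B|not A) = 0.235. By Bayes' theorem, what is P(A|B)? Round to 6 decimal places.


P(A|B) = P(B|A)*P(A) / P(B), P(B) = P(B|A)*P(A) + P(B|not A)*P(not A)
P(B|A)*P(A) = 0.507 * 0.357 = 0.180999
P(B|not A)*P(not A) = 0.235 * 0.643 = 0.151105
P(B) = 0.180999 + 0.151105 = 0.332104
P(A|B) = 0.180999 / 0.332104 ≈ 0.54500699

0.545007


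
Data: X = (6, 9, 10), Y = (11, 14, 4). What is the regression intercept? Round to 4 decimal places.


a = ybar - b*xbar, where b = sum((xi-xbar)(yi-ybar)) / sum((xi-xbar)^2)
n = 3, xbar = 25/3 ≈ 8.333333, ybar = 29/3 ≈ 9.666667
Sxy = sum((xi-xbar)(yi-ybar)) = -29/3 ≈ -9.666667
Sxx = sum((xi-xbar)^2) = 26/3 ≈ 8.666667
b = Sxy / Sxx = -29/26 ≈ -1.115385
a = 9.666667 - (-1.115385) * 8.333333 = 493/26 ≈ 18.961538

18.9615


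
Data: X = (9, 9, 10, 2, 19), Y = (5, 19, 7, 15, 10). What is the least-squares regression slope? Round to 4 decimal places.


b = sum((xi-xbar)(yi-ybar)) / sum((xi-xbar)^2)
n = 5, xbar = 49/5 = 9.8, ybar = 56/5 = 11.2
Sxy = sum((xi-xbar)(yi-ybar)) = -42.8
Sxx = sum((xi-xbar)^2) = 146.8
b = Sxy / Sxx = -107/367 ≈ -0.291553

-0.2916


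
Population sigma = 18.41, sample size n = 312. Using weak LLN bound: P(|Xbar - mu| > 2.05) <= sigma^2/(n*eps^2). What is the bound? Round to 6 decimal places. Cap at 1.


bound = min(1, sigma^2/(n*eps^2))
sigma^2 = 18.41^2 = 338.9281
n*eps^2 = 312 * 2.05^2 = 312 * 4.2025 = 1311.18
sigma^2/(n*eps^2) = 338.9281 / 1311.18 ≈ 0.25849090

0.258491


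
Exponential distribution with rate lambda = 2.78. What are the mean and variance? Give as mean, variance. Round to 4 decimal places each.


mean = 1/lam, var = 1/lam^2
mean = 1 / 2.78 = 50/139 ≈ 0.359712
lam^2 = 2.78^2 = 7.7284
var = 1 / 7.7284 ≈ 0.129393

0.3597, 0.1294


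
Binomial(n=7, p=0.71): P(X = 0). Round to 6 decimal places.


P = C(n,k) * p^k * (1-p)^(n-k)
C(7,0) = 1
p^k = 0.71^0 = 1
(1-p)^(n-k) = 0.29^7 ≈ 0.0001724988
P = 1 * 1 * 0.0001724988 ≈ 0.000172

0.000172


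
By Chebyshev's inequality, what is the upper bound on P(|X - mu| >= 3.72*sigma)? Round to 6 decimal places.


P <= 1/k^2
k^2 = 3.72^2 = 13.8384
1/k^2 = 1 / 13.8384 = 625/8649 ≈ 0.07226269

0.072263


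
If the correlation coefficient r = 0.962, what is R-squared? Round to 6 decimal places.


R^2 = r^2 = (0.962)^2 = 0.925444

0.925444


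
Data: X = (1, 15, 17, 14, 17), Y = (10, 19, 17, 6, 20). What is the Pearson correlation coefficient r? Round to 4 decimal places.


r = sum((xi-xbar)(yi-ybar)) / sqrt(sum((xi-xbar)^2) * sum((yi-ybar)^2))
n = 5, xbar = 64/5 = 12.8, ybar = 72/5 = 14.4
Sxy = sum((xi-xbar)(yi-ybar)) = 86.4
Sxx = sum((xi-xbar)^2) = 180.8
Syy = sum((yi-ybar)^2) = 149.2
sqrt(Sxx*Syy) ≈ 164.241773
r = Sxy / sqrt(Sxx*Syy) = 86.4 / 164.241773 ≈ 0.526054

0.5261


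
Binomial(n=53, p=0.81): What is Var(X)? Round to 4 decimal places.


Var = n*p*(1-p) = 53 * 0.81 * 0.19 = 8.1567

8.1567


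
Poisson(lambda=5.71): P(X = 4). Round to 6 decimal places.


P = e^(-lam) * lam^k / k!
e^(-5.71) ≈ 0.003312673
lam^k = 5.71^4 ≈ 1063.027337
k! = 4! = 24
P = 0.003312673 * 1063.027337 / 24 ≈ 0.146728

0.146728


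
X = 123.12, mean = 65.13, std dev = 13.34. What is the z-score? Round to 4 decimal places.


z = (X - mu) / sigma
X - mu = 123.12 - 65.13 = 57.99
z = 57.99 / 13.34 = 5799/1334 ≈ 4.347076

4.3471


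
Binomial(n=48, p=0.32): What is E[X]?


E[X] = n*p = 48 * 0.32 = 15.36

15.36


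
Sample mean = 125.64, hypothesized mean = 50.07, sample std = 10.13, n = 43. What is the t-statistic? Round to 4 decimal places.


t = (xbar - mu0) / (s/sqrt(n))
xbar - mu0 = 125.64 - 50.07 = 75.57
sqrt(43) ≈ 6.55743852
s/sqrt(n) = 10.13 / 6.55743852 ≈ 1.54481052
t = 75.57 / 1.54481052 ≈ 48.918621

48.9186


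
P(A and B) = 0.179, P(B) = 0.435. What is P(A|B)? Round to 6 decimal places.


P(A|B) = P(A and B) / P(B) = 0.179 / 0.435 = 179/435 ≈ 0.41149425

0.411494


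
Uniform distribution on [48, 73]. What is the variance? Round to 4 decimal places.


Var = (b-a)^2 / 12
(b-a)^2 = (73 - 48)^2 = 625
Var = 625/12 ≈ 52.083333

52.0833


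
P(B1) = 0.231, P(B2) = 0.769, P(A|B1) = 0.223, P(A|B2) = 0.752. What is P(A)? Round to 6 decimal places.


P(A) = P(A|B1)*P(B1) + P(A|B2)*P(B2)
P(A|B1)*P(B1) = 0.223 * 0.231 = 0.051513
P(A|B2)*P(B2) = 0.752 * 0.769 = 0.578288
P(A) = 0.051513 + 0.578288 = 0.629801

0.629801


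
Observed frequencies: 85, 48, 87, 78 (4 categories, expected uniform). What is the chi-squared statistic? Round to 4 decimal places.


chi2 = sum((O-E)^2/E), E = total/4
total = 298, E = 298/4 = 74.5
(85 - 74.5)^2 / 74.5 = 110.25 / 74.5 = 441/298 ≈ 1.479866
(48 - 74.5)^2 / 74.5 = 702.25 / 74.5 = 2809/298 ≈ 9.426174
(87 - 74.5)^2 / 74.5 = 156.25 / 74.5 = 625/298 ≈ 2.097315
(78 - 74.5)^2 / 74.5 = 12.25 / 74.5 = 49/298 ≈ 0.164430
chi2 = 1962/149 ≈ 13.167785

13.1678


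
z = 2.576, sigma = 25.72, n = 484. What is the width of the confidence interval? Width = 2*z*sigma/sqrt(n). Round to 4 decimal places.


width = 2*z*sigma/sqrt(n)
2*z*sigma = 2 * 2.576 * 25.72 = 132.50944
sqrt(484) = 22
width = 132.50944 / 22 ≈ 6.023156

6.0232


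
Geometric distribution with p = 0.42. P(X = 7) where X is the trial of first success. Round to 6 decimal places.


P = (1-p)^(k-1) * p
(1-p)^(k-1) = 0.58^6 ≈ 0.03806869
P = 0.03806869 * 0.42 ≈ 0.01598885

0.015989


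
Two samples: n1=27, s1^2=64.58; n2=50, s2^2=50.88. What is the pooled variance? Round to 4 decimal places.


sp^2 = ((n1-1)*s1^2 + (n2-1)*s2^2)/(n1+n2-2)
(n1-1)*s1^2 = 26 * 64.58 = 1679.08
(n2-1)*s2^2 = 49 * 50.88 = 2493.12
numerator = 1679.08 + 2493.12 = 4172.2
n1+n2-2 = 75
sp^2 = 4172.2 / 75 = 20861/375 ≈ 55.629333

55.6293


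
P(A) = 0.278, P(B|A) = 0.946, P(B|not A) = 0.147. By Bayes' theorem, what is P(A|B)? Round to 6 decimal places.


P(A|B) = P(B|A)*P(A) / P(B), P(B) = P(B|A)*P(A) + P(B|not A)*P(not A)
P(B|A)*P(A) = 0.946 * 0.278 = 0.262988
P(B|not A)*P(not A) = 0.147 * 0.722 = 0.106134
P(B) = 0.262988 + 0.106134 = 0.369122
P(A|B) = 0.262988 / 0.369122 ≈ 0.71246905

0.712469


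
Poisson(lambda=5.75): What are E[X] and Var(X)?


E[X] = Var(X) = lambda = 5.75

5.75, 5.75


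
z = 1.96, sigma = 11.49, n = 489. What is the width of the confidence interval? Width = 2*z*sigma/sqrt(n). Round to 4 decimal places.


width = 2*z*sigma/sqrt(n)
2*z*sigma = 2 * 1.96 * 11.49 = 45.0408
sqrt(489) ≈ 22.113344
width = 45.0408 / 22.113344 ≈ 2.036815

2.0368


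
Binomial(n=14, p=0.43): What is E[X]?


E[X] = n*p = 14 * 0.43 = 6.02

6.02


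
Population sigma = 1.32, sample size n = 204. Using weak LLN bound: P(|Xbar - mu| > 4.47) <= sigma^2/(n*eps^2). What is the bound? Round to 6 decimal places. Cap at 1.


bound = min(1, sigma^2/(n*eps^2))
sigma^2 = 1.32^2 = 1.7424
n*eps^2 = 204 * 4.47^2 = 204 * 19.9809 = 4076.1036
sigma^2/(n*eps^2) = 1.7424 / 4076.1036 ≈ 0.00042747

0.000427


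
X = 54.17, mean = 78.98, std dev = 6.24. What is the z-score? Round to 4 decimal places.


z = (X - mu) / sigma
X - mu = 54.17 - 78.98 = -24.81
z = -24.81 / 6.24 = -827/208 ≈ -3.975962

-3.9760


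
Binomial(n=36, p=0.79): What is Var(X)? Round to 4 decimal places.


Var = n*p*(1-p) = 36 * 0.79 * 0.21 = 5.9724

5.9724


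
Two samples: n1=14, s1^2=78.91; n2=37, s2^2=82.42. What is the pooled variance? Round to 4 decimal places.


sp^2 = ((n1-1)*s1^2 + (n2-1)*s2^2)/(n1+n2-2)
(n1-1)*s1^2 = 13 * 78.91 = 1025.83
(n2-1)*s2^2 = 36 * 82.42 = 2967.12
numerator = 1025.83 + 2967.12 = 3992.95
n1+n2-2 = 49
sp^2 = 3992.95 / 49 = 79859/980 ≈ 81.488776

81.4888


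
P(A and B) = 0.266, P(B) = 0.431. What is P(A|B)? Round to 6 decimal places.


P(A|B) = P(A and B) / P(B) = 0.266 / 0.431 = 266/431 ≈ 0.61716937

0.617169


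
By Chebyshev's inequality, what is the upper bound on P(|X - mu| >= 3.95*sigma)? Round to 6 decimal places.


P <= 1/k^2
k^2 = 3.95^2 = 15.6025
1/k^2 = 1 / 15.6025 = 400/6241 ≈ 0.06409229

0.064092


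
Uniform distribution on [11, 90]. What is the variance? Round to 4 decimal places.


Var = (b-a)^2 / 12
(b-a)^2 = (90 - 11)^2 = 6241
Var = 6241/12 ≈ 520.083333

520.0833


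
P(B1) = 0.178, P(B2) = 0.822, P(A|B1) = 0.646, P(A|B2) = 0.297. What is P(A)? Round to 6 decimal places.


P(A) = P(A|B1)*P(B1) + P(A|B2)*P(B2)
P(A|B1)*P(B1) = 0.646 * 0.178 = 0.114988
P(A|B2)*P(B2) = 0.297 * 0.822 = 0.244134
P(A) = 0.114988 + 0.244134 = 0.359122

0.359122


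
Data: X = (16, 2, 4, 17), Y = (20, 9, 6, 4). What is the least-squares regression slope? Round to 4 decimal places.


b = sum((xi-xbar)(yi-ybar)) / sum((xi-xbar)^2)
n = 4, xbar = 39/4 = 9.75, ybar = 39/4 = 9.75
Sxy = sum((xi-xbar)(yi-ybar)) = 49.75
Sxx = sum((xi-xbar)^2) = 184.75
b = Sxy / Sxx = 199/739 ≈ 0.269283

0.2693


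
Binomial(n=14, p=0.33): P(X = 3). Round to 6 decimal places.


P = C(n,k) * p^k * (1-p)^(n-k)
C(14,3) = 364
p^k = 0.33^3 = 0.035937
(1-p)^(n-k) = 0.67^11 ≈ 0.01221301
P = 364 * 0.035937 * 0.01221301 ≈ 0.159759

0.159759


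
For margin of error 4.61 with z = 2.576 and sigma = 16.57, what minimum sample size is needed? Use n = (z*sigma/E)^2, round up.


z*sigma/E = 2.576 * 16.57 / 4.61 ≈ 9.259072
(z*sigma/E)^2 ≈ 85.730407
round up: n = 86

86


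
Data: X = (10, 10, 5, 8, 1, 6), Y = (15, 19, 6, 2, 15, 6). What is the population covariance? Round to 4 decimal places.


Cov = (1/n)*sum((xi-xbar)(yi-ybar))
n = 6, xbar = 40/6 = 20/3 ≈ 6.666667, ybar = 63/6 = 10.5
sum((xi-xbar)(yi-ybar)) = 17
Cov = 17 / 6 = 17/6 ≈ 2.833333

2.8333


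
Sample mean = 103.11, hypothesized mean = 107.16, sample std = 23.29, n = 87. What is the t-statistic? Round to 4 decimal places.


t = (xbar - mu0) / (s/sqrt(n))
xbar - mu0 = 103.11 - 107.16 = -4.05
sqrt(87) ≈ 9.32737905
s/sqrt(n) = 23.29 / 9.32737905 ≈ 2.49695009
t = -4.05 / 2.49695009 ≈ -1.621979

-1.6220


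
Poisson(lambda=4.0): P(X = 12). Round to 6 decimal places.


P = e^(-lam) * lam^k / k!
e^(-4.0) ≈ 0.01831564
lam^k = 4.0^12 = 16777216
k! = 12! = 479001600
P = 0.01831564 * 16777216 / 479001600 ≈ 0.000642

0.000642


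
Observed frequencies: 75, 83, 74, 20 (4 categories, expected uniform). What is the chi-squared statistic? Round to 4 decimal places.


chi2 = sum((O-E)^2/E), E = total/4
total = 252, E = 252/4 = 63
(75 - 63)^2 / 63 = 144 / 63 = 16/7 ≈ 2.285714
(83 - 63)^2 / 63 = 400 / 63 = 400/63 ≈ 6.349206
(74 - 63)^2 / 63 = 121 / 63 = 121/63 ≈ 1.920635
(20 - 63)^2 / 63 = 1849 / 63 = 1849/63 ≈ 29.349206
chi2 = 838/21 ≈ 39.904762

39.9048


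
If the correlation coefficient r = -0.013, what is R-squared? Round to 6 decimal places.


R^2 = r^2 = (-0.013)^2 = 0.000169

0.000169


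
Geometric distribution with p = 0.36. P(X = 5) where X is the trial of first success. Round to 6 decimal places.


P = (1-p)^(k-1) * p
(1-p)^(k-1) = 0.64^4 ≈ 0.1677722
P = 0.1677722 * 0.36 ≈ 0.06039798

0.060398


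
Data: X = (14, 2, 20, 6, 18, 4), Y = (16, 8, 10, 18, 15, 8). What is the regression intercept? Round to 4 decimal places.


a = ybar - b*xbar, where b = sum((xi-xbar)(yi-ybar)) / sum((xi-xbar)^2)
n = 6, xbar = 64/6 = 32/3 ≈ 10.666667, ybar = 75/6 = 12.5
Sxy = sum((xi-xbar)(yi-ybar)) = 50
Sxx = sum((xi-xbar)^2) = 880/3 ≈ 293.333333
b = Sxy / Sxx = 15/88 ≈ 0.170455
a = 12.5 - 0.170455 * 10.666667 = 235/22 ≈ 10.681818

10.6818


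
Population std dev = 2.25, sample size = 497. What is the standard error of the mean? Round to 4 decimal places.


SE = sigma / sqrt(n)
sqrt(497) ≈ 22.293497
SE = 2.25 / 22.293497 ≈ 0.100926

0.1009


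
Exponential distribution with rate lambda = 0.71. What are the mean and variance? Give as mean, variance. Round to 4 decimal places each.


mean = 1/lam, var = 1/lam^2
mean = 1 / 0.71 = 100/71 ≈ 1.408451
lam^2 = 0.71^2 = 0.5041
var = 1 / 0.5041 = 10000/5041 ≈ 1.983733

1.4085, 1.9837


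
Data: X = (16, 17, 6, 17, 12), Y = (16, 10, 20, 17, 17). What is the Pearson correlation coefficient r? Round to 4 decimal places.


r = sum((xi-xbar)(yi-ybar)) / sqrt(sum((xi-xbar)^2) * sum((yi-ybar)^2))
n = 5, xbar = 68/5 = 13.6, ybar = 80/5 = 16
Sxy = sum((xi-xbar)(yi-ybar)) = -49
Sxx = sum((xi-xbar)^2) = 89.2
Syy = sum((yi-ybar)^2) = 54
sqrt(Sxx*Syy) ≈ 69.403170
r = Sxy / sqrt(Sxx*Syy) = -49 / 69.403170 ≈ -0.706020

-0.7060


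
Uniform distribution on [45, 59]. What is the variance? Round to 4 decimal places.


Var = (b-a)^2 / 12
(b-a)^2 = (59 - 45)^2 = 196
Var = 196/12 ≈ 16.333333

16.3333


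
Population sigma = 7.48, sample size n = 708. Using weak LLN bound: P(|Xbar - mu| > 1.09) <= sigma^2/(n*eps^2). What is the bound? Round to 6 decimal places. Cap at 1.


bound = min(1, sigma^2/(n*eps^2))
sigma^2 = 7.48^2 = 55.9504
n*eps^2 = 708 * 1.09^2 = 708 * 1.1881 = 841.1748
sigma^2/(n*eps^2) = 55.9504 / 841.1748 ≈ 0.06651459

0.066515


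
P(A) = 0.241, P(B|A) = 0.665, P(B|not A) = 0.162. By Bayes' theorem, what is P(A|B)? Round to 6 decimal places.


P(A|B) = P(B|A)*P(A) / P(B), P(B) = P(B|A)*P(A) + P(B|not A)*P(not A)
P(B|A)*P(A) = 0.665 * 0.241 = 0.160265
P(B|not A)*P(not A) = 0.162 * 0.759 = 0.122958
P(B) = 0.160265 + 0.122958 = 0.283223
P(A|B) = 0.160265 / 0.283223 ≈ 0.56586153

0.565862


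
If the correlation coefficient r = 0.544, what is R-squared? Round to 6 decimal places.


R^2 = r^2 = (0.544)^2 = 0.295936

0.295936


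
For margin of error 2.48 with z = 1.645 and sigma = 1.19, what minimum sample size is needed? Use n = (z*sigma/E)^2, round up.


z*sigma/E = 1.645 * 1.19 / 2.48 ≈ 0.789335
(z*sigma/E)^2 ≈ 0.623049
round up: n = 1

1


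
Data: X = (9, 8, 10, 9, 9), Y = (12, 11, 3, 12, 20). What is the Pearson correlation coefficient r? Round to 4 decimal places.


r = sum((xi-xbar)(yi-ybar)) / sqrt(sum((xi-xbar)^2) * sum((yi-ybar)^2))
n = 5, xbar = 45/5 = 9, ybar = 58/5 = 11.6
Sxy = sum((xi-xbar)(yi-ybar)) = -8
Sxx = sum((xi-xbar)^2) = 2
Syy = sum((yi-ybar)^2) = 145.2
sqrt(Sxx*Syy) ≈ 17.041127
r = Sxy / sqrt(Sxx*Syy) = -8 / 17.041127 ≈ -0.469453

-0.4695


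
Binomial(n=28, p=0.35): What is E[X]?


E[X] = n*p = 28 * 0.35 = 9.8

9.8


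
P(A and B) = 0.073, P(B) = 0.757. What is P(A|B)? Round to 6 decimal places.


P(A|B) = P(A and B) / P(B) = 0.073 / 0.757 = 73/757 ≈ 0.09643329

0.096433


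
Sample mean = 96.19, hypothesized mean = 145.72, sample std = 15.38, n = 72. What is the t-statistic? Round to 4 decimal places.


t = (xbar - mu0) / (s/sqrt(n))
xbar - mu0 = 96.19 - 145.72 = -49.53
sqrt(72) ≈ 8.48528137
s/sqrt(n) = 15.38 / 8.48528137 ≈ 1.81255038
t = -49.53 / 1.81255038 ≈ -27.326137

-27.3261


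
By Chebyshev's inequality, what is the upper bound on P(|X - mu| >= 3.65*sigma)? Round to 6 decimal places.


P <= 1/k^2
k^2 = 3.65^2 = 13.3225
1/k^2 = 1 / 13.3225 = 400/5329 ≈ 0.07506099

0.075061


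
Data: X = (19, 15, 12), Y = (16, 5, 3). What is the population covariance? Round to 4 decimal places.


Cov = (1/n)*sum((xi-xbar)(yi-ybar))
n = 3, xbar = 46/3 ≈ 15.333333, ybar = 24/3 = 8
sum((xi-xbar)(yi-ybar)) = 47
Cov = 47 / 3 = 47/3 ≈ 15.666667

15.6667


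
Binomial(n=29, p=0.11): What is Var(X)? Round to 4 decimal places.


Var = n*p*(1-p) = 29 * 0.11 * 0.89 = 2.8391

2.8391


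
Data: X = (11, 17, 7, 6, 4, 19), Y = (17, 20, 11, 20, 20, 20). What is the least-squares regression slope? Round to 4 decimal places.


b = sum((xi-xbar)(yi-ybar)) / sum((xi-xbar)^2)
n = 6, xbar = 64/6 = 32/3 ≈ 10.666667, ybar = 108/6 = 18
Sxy = sum((xi-xbar)(yi-ybar)) = 32
Sxx = sum((xi-xbar)^2) = 568/3 ≈ 189.333333
b = Sxy / Sxx = 12/71 ≈ 0.169014

0.1690


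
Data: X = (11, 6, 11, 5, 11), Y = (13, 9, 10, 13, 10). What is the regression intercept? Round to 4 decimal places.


a = ybar - b*xbar, where b = sum((xi-xbar)(yi-ybar)) / sum((xi-xbar)^2)
n = 5, xbar = 44/5 = 8.8, ybar = 55/5 = 11
Sxy = sum((xi-xbar)(yi-ybar)) = -2
Sxx = sum((xi-xbar)^2) = 36.8
b = Sxy / Sxx = -5/92 ≈ -0.054348
a = 11 - (-0.054348) * 8.8 = 264/23 ≈ 11.478261

11.4783


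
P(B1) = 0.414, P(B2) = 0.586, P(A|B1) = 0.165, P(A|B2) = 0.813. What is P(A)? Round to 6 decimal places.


P(A) = P(A|B1)*P(B1) + P(A|B2)*P(B2)
P(A|B1)*P(B1) = 0.165 * 0.414 = 0.06831
P(A|B2)*P(B2) = 0.813 * 0.586 = 0.476418
P(A) = 0.06831 + 0.476418 = 0.544728

0.544728


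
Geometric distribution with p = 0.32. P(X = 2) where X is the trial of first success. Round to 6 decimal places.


P = (1-p)^(k-1) * p
(1-p)^(k-1) = 0.68^1 = 0.68
P = 0.68 * 0.32 = 0.2176

0.217600


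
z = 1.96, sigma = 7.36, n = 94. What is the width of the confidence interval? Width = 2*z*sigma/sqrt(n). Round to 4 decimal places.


width = 2*z*sigma/sqrt(n)
2*z*sigma = 2 * 1.96 * 7.36 = 28.8512
sqrt(94) ≈ 9.695360
width = 28.8512 / 9.695360 ≈ 2.975774

2.9758


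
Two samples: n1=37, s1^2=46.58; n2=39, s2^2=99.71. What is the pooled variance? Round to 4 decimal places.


sp^2 = ((n1-1)*s1^2 + (n2-1)*s2^2)/(n1+n2-2)
(n1-1)*s1^2 = 36 * 46.58 = 1676.88
(n2-1)*s2^2 = 38 * 99.71 = 3788.98
numerator = 1676.88 + 3788.98 = 5465.86
n1+n2-2 = 74
sp^2 = 5465.86 / 74 = 273293/3700 ≈ 73.862973

73.8630


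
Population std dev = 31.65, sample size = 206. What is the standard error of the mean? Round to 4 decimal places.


SE = sigma / sqrt(n)
sqrt(206) ≈ 14.352700
SE = 31.65 / 14.352700 ≈ 2.205160

2.2052


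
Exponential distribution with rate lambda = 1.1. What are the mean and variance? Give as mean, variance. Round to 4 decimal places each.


mean = 1/lam, var = 1/lam^2
mean = 1 / 1.1 = 10/11 ≈ 0.909091
lam^2 = 1.1^2 = 1.21
var = 1 / 1.21 = 100/121 ≈ 0.826446

0.9091, 0.8264


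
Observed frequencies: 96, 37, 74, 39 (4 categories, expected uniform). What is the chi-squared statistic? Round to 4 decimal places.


chi2 = sum((O-E)^2/E), E = total/4
total = 246, E = 246/4 = 61.5
(96 - 61.5)^2 / 61.5 = 1190.25 / 61.5 = 1587/82 ≈ 19.353659
(37 - 61.5)^2 / 61.5 = 600.25 / 61.5 = 2401/246 ≈ 9.760163
(74 - 61.5)^2 / 61.5 = 156.25 / 61.5 = 625/246 ≈ 2.540650
(39 - 61.5)^2 / 61.5 = 506.25 / 61.5 = 675/82 ≈ 8.231707
chi2 = 4906/123 ≈ 39.886179

39.8862


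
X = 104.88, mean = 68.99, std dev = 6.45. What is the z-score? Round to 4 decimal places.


z = (X - mu) / sigma
X - mu = 104.88 - 68.99 = 35.89
z = 35.89 / 6.45 = 3589/645 ≈ 5.564341

5.5643


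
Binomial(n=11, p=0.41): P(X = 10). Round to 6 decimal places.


P = C(n,k) * p^k * (1-p)^(n-k)
C(11,10) = 11
p^k = 0.41^10 ≈ 0.0001342266
(1-p)^(n-k) = 0.59^1 = 0.59
P = 11 * 0.0001342266 * 0.59 ≈ 0.000871

0.000871


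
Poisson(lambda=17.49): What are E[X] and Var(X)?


E[X] = Var(X) = lambda = 17.49

17.49, 17.49


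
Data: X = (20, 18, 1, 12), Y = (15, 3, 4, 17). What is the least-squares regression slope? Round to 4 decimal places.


b = sum((xi-xbar)(yi-ybar)) / sum((xi-xbar)^2)
n = 4, xbar = 51/4 = 12.75, ybar = 39/4 = 9.75
Sxy = sum((xi-xbar)(yi-ybar)) = 64.75
Sxx = sum((xi-xbar)^2) = 218.75
b = Sxy / Sxx = 0.296

0.2960


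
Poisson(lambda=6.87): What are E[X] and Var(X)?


E[X] = Var(X) = lambda = 6.87

6.87, 6.87


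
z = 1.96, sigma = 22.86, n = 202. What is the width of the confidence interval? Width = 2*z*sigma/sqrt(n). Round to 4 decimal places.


width = 2*z*sigma/sqrt(n)
2*z*sigma = 2 * 1.96 * 22.86 = 89.6112
sqrt(202) ≈ 14.212670
width = 89.6112 / 14.212670 ≈ 6.305022

6.3050


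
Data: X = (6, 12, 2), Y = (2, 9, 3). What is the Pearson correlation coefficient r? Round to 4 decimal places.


r = sum((xi-xbar)(yi-ybar)) / sqrt(sum((xi-xbar)^2) * sum((yi-ybar)^2))
n = 3, xbar = 20/3 ≈ 6.666667, ybar = 14/3 ≈ 4.666667
Sxy = sum((xi-xbar)(yi-ybar)) = 98/3 ≈ 32.666667
Sxx = sum((xi-xbar)^2) = 152/3 ≈ 50.666667
Syy = sum((yi-ybar)^2) = 86/3 ≈ 28.666667
sqrt(Sxx*Syy) ≈ 38.110949
r = Sxy / sqrt(Sxx*Syy) = 32.666667 / 38.110949 ≈ 0.857146

0.8571


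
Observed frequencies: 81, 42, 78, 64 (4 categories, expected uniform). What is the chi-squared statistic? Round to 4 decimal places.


chi2 = sum((O-E)^2/E), E = total/4
total = 265, E = 265/4 = 66.25
(81 - 66.25)^2 / 66.25 = 217.5625 / 66.25 = 3481/1060 ≈ 3.283962
(42 - 66.25)^2 / 66.25 = 588.0625 / 66.25 = 9409/1060 ≈ 8.876415
(78 - 66.25)^2 / 66.25 = 138.0625 / 66.25 = 2209/1060 ≈ 2.083962
(64 - 66.25)^2 / 66.25 = 5.0625 / 66.25 = 81/1060 ≈ 0.076415
chi2 = 759/53 ≈ 14.320755

14.3208
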